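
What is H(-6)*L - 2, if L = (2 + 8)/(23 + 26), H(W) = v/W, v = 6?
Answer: -108/49 ≈ -2.2041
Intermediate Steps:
H(W) = 6/W
L = 10/49 ≈ 0.20408
H(-6)*L - 2 = (6/(-6))*(10/49) - 2 = (6*(-⅙))*(10/49) - 2 = -1*10/49 - 2 = -10/49 - 2 = -108/49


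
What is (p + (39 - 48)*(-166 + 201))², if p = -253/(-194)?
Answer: 3703574449/37636 ≈ 98405.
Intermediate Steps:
p = 253/194 (p = -253*(-1/194) = 253/194 ≈ 1.3041)
(p + (39 - 48)*(-166 + 201))² = (253/194 + (39 - 48)*(-166 + 201))² = (253/194 - 9*35)² = (253/194 - 315)² = (-60857/194)² = 3703574449/37636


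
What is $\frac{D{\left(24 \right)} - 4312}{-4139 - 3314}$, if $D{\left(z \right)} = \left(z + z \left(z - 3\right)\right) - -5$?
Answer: $\frac{3779}{7453} \approx 0.50704$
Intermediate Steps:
$D{\left(z \right)} = 5 + z + z \left(-3 + z\right)$ ($D{\left(z \right)} = \left(z + z \left(z - 3\right)\right) + 5 = \left(z + z \left(-3 + z\right)\right) + 5 = 5 + z + z \left(-3 + z\right)$)
$\frac{D{\left(24 \right)} - 4312}{-4139 - 3314} = \frac{\left(5 + 24^{2} - 48\right) - 4312}{-4139 - 3314} = \frac{\left(5 + 576 - 48\right) - 4312}{-7453} = \left(533 - 4312\right) \left(- \frac{1}{7453}\right) = \left(-3779\right) \left(- \frac{1}{7453}\right) = \frac{3779}{7453}$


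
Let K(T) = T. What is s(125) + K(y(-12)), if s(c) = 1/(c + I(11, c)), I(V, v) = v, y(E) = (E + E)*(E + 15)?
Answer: -17999/250 ≈ -71.996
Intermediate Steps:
y(E) = 2*E*(15 + E) (y(E) = (2*E)*(15 + E) = 2*E*(15 + E))
s(c) = 1/(2*c) (s(c) = 1/(c + c) = 1/(2*c))
s(125) + K(y(-12)) = (½)/125 + 2*(-12)*(15 - 12) = (½)*(1/125) + 2*(-12)*3 = 1/250 - 72 = -17999/250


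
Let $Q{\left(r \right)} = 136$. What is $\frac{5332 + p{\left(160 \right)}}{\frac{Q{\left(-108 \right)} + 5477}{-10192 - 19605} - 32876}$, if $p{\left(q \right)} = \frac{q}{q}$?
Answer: $- \frac{158907401}{979611785} \approx -0.16221$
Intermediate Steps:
$p{\left(q \right)} = 1$
$\frac{5332 + p{\left(160 \right)}}{\frac{Q{\left(-108 \right)} + 5477}{-10192 - 19605} - 32876} = \frac{5332 + 1}{\frac{136 + 5477}{-10192 - 19605} - 32876} = \frac{5333}{\frac{5613}{-29797} - 32876} = \frac{5333}{5613 \left(- \frac{1}{29797}\right) - 32876} = \frac{5333}{- \frac{5613}{29797} - 32876} = \frac{5333}{- \frac{979611785}{29797}} = 5333 \left(- \frac{29797}{979611785}\right) = - \frac{158907401}{979611785}$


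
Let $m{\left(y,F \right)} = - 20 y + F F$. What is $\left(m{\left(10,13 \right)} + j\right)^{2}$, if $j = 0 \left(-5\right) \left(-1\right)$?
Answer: $961$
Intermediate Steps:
$j = 0$ ($j = 0 \left(-1\right) = 0$)
$m{\left(y,F \right)} = F^{2} - 20 y$ ($m{\left(y,F \right)} = - 20 y + F^{2} = F^{2} - 20 y$)
$\left(m{\left(10,13 \right)} + j\right)^{2} = \left(\left(13^{2} - 200\right) + 0\right)^{2} = \left(\left(169 - 200\right) + 0\right)^{2} = \left(-31 + 0\right)^{2} = \left(-31\right)^{2} = 961$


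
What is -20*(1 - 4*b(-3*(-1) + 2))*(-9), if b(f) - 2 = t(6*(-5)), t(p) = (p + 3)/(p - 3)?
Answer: -20340/11 ≈ -1849.1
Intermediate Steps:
t(p) = (3 + p)/(-3 + p)
b(f) = 31/11 (b(f) = 2 + (3 + 6*(-5))/(-3 + 6*(-5)) = 2 + (3 - 30)/(-3 - 30) = 2 - 27/(-33) = 2 - 1/33*(-27) = 2 + 9/11 = 31/11)
-20*(1 - 4*b(-3*(-1) + 2))*(-9) = -20*(1 - 4*31/11)*(-9) = -20*(1 - 124/11)*(-9) = -20*(-113/11)*(-9) = (2260/11)*(-9) = -20340/11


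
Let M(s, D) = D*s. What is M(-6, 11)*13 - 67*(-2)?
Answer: -724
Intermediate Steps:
M(-6, 11)*13 - 67*(-2) = (11*(-6))*13 - 67*(-2) = -66*13 + 134 = -858 + 134 = -724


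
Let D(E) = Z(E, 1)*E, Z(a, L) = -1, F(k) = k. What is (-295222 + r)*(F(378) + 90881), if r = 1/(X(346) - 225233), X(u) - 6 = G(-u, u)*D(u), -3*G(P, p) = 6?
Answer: -6049346638149689/224535 ≈ -2.6942e+10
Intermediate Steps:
G(P, p) = -2 (G(P, p) = -1/3*6 = -2)
D(E) = -E
X(u) = 6 + 2*u (X(u) = 6 - (-2)*u = 6 + 2*u)
r = -1/224535 (r = 1/((6 + 2*346) - 225233) = 1/((6 + 692) - 225233) = 1/(698 - 225233) = 1/(-224535) = -1/224535 ≈ -4.4537e-6)
(-295222 + r)*(F(378) + 90881) = (-295222 - 1/224535)*(378 + 90881) = -66287671771/224535*91259 = -6049346638149689/224535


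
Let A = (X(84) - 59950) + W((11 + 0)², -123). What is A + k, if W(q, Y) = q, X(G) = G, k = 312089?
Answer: 252344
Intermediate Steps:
A = -59745 (A = (84 - 59950) + (11 + 0)² = -59866 + 11² = -59866 + 121 = -59745)
A + k = -59745 + 312089 = 252344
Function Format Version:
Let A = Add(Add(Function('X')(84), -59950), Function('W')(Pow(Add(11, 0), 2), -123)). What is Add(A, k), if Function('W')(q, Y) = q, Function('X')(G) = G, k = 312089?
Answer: 252344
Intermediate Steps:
A = -59745 (A = Add(Add(84, -59950), Pow(Add(11, 0), 2)) = Add(-59866, Pow(11, 2)) = Add(-59866, 121) = -59745)
Add(A, k) = Add(-59745, 312089) = 252344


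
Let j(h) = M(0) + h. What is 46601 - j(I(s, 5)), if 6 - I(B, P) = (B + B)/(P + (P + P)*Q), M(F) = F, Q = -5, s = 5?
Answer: 419353/9 ≈ 46595.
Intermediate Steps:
I(B, P) = 6 + 2*B/(9*P) (I(B, P) = 6 - (B + B)/(P + (P + P)*(-5)) = 6 - 2*B/(P + (2*P)*(-5)) = 6 - 2*B/(P - 10*P) = 6 - 2*B/((-9*P)) = 6 - 2*B*(-1/(9*P)) = 6 - (-2)*B/(9*P) = 6 + 2*B/(9*P))
j(h) = h (j(h) = 0 + h = h)
46601 - j(I(s, 5)) = 46601 - (6 + (2/9)*5/5) = 46601 - (6 + (2/9)*5*(1/5)) = 46601 - (6 + 2/9) = 46601 - 1*56/9 = 46601 - 56/9 = 419353/9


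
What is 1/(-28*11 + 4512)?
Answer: 1/4204 ≈ 0.00023787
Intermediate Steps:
1/(-28*11 + 4512) = 1/(-308 + 4512) = 1/4204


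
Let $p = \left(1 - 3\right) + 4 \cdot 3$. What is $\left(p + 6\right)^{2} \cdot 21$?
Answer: $5376$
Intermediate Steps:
$p = 10$ ($p = -2 + 12 = 10$)
$\left(p + 6\right)^{2} \cdot 21 = \left(10 + 6\right)^{2} \cdot 21 = 16^{2} \cdot 21 = 256 \cdot 21 = 5376$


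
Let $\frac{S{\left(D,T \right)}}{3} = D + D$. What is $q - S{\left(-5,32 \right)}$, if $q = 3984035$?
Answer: $3984065$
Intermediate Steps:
$S{\left(D,T \right)} = 6 D$ ($S{\left(D,T \right)} = 3 \left(D + D\right) = 3 \cdot 2 D = 6 D$)
$q - S{\left(-5,32 \right)} = 3984035 - 6 \left(-5\right) = 3984035 - -30 = 3984035 + 30 = 3984065$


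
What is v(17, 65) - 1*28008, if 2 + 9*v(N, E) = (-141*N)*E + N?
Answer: -45318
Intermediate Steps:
v(N, E) = -2/9 + N/9 - 47*E*N/3 (v(N, E) = -2/9 + ((-141*N)*E + N)/9 = -2/9 + (-141*E*N + N)/9 = -2/9 + (N - 141*E*N)/9 = -2/9 + (N/9 - 47*E*N/3) = -2/9 + N/9 - 47*E*N/3)
v(17, 65) - 1*28008 = (-2/9 + (⅑)*17 - 47/3*65*17) - 1*28008 = (-2/9 + 17/9 - 51935/3) - 28008 = -17310 - 28008 = -45318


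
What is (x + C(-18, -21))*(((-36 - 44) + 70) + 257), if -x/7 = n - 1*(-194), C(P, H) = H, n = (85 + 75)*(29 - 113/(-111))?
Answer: -959572523/111 ≈ -8.6448e+6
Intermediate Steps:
n = 533120/111 (n = 160*(29 - 113*(-1/111)) = 160*(29 + 113/111) = 160*(3332/111) = 533120/111 ≈ 4802.9)
x = -3882578/111 (x = -7*(533120/111 - 1*(-194)) = -7*(533120/111 + 194) = -7*554654/111 = -3882578/111 ≈ -34978.)
(x + C(-18, -21))*(((-36 - 44) + 70) + 257) = (-3882578/111 - 21)*(((-36 - 44) + 70) + 257) = -3884909*((-80 + 70) + 257)/111 = -3884909*(-10 + 257)/111 = -3884909/111*247 = -959572523/111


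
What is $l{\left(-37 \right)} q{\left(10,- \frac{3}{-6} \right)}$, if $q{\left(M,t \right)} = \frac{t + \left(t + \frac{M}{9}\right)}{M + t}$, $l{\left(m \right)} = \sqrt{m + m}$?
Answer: $\frac{38 i \sqrt{74}}{189} \approx 1.7296 i$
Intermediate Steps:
$l{\left(m \right)} = \sqrt{2} \sqrt{m}$ ($l{\left(m \right)} = \sqrt{2 m} = \sqrt{2} \sqrt{m}$)
$q{\left(M,t \right)} = \frac{2 t + \frac{M}{9}}{M + t}$ ($q{\left(M,t \right)} = \frac{t + \left(t + M \frac{1}{9}\right)}{M + t} = \frac{t + \left(t + \frac{M}{9}\right)}{M + t} = \frac{2 t + \frac{M}{9}}{M + t}$)
$l{\left(-37 \right)} q{\left(10,- \frac{3}{-6} \right)} = \sqrt{2} \sqrt{-37} \frac{2 \left(- \frac{3}{-6}\right) + \frac{1}{9} \cdot 10}{10 - \frac{3}{-6}} = \sqrt{2} i \sqrt{37} \frac{2 \left(\left(-3\right) \left(- \frac{1}{6}\right)\right) + \frac{10}{9}}{10 - - \frac{1}{2}} = i \sqrt{74} \frac{2 \cdot \frac{1}{2} + \frac{10}{9}}{10 + \frac{1}{2}} = i \sqrt{74} \frac{1 + \frac{10}{9}}{\frac{21}{2}} = i \sqrt{74} \cdot \frac{2}{21} \cdot \frac{19}{9} = i \sqrt{74} \cdot \frac{38}{189} = \frac{38 i \sqrt{74}}{189}$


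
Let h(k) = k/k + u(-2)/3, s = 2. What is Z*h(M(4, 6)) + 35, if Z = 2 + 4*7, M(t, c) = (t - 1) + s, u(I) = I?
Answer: 45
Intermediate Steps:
M(t, c) = 1 + t (M(t, c) = (t - 1) + 2 = (-1 + t) + 2 = 1 + t)
Z = 30 (Z = 2 + 28 = 30)
h(k) = 1/3 (h(k) = k/k - 2/3 = 1 - 2*1/3 = 1 - 2/3 = 1/3)
Z*h(M(4, 6)) + 35 = 30*(1/3) + 35 = 10 + 35 = 45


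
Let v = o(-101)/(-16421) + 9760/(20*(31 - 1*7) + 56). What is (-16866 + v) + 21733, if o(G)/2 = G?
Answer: 5374754623/1100207 ≈ 4885.2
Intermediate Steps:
o(G) = 2*G
v = 20047154/1100207 (v = (2*(-101))/(-16421) + 9760/(20*(31 - 1*7) + 56) = -202*(-1/16421) + 9760/(20*(31 - 7) + 56) = 202/16421 + 9760/(20*24 + 56) = 202/16421 + 9760/(480 + 56) = 202/16421 + 9760/536 = 202/16421 + 9760*(1/536) = 202/16421 + 1220/67 = 20047154/1100207 ≈ 18.221)
(-16866 + v) + 21733 = (-16866 + 20047154/1100207) + 21733 = -18536044108/1100207 + 21733 = 5374754623/1100207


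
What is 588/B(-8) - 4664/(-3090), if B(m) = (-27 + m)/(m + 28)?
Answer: -516788/1545 ≈ -334.49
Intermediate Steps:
B(m) = (-27 + m)/(28 + m)
588/B(-8) - 4664/(-3090) = 588/(((-27 - 8)/(28 - 8))) - 4664/(-3090) = 588/((-35/20)) - 4664*(-1/3090) = 588/(((1/20)*(-35))) + 2332/1545 = 588/(-7/4) + 2332/1545 = 588*(-4/7) + 2332/1545 = -336 + 2332/1545 = -516788/1545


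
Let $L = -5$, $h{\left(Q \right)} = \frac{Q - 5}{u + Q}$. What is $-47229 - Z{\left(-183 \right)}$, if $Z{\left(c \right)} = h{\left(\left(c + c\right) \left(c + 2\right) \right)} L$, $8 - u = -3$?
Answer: $- \frac{3128920648}{66257} \approx -47224.0$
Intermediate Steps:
$u = 11$ ($u = 8 - -3 = 8 + 3 = 11$)
$h{\left(Q \right)} = \frac{-5 + Q}{11 + Q}$ ($h{\left(Q \right)} = \frac{Q - 5}{11 + Q} = \frac{-5 + Q}{11 + Q}$)
$Z{\left(c \right)} = - \frac{5 \left(-5 + 2 c \left(2 + c\right)\right)}{11 + 2 c \left(2 + c\right)}$ ($Z{\left(c \right)} = \frac{-5 + \left(c + c\right) \left(c + 2\right)}{11 + \left(c + c\right) \left(c + 2\right)} \left(-5\right) = \frac{-5 + 2 c \left(2 + c\right)}{11 + 2 c \left(2 + c\right)} \left(-5\right) = - \frac{5 \left(-5 + 2 c \left(2 + c\right)\right)}{11 + 2 c \left(2 + c\right)}$)
$-47229 - Z{\left(-183 \right)} = -47229 - \frac{5 \left(5 - - 366 \left(2 - 183\right)\right)}{11 + 2 \left(-183\right) \left(2 - 183\right)} = -47229 - \frac{5 \left(5 - \left(-366\right) \left(-181\right)\right)}{11 + 2 \left(-183\right) \left(-181\right)} = -47229 - \frac{5 \left(5 - 66246\right)}{11 + 66246} = -47229 - 5 \cdot \frac{1}{66257} \left(-66241\right) = -47229 - - \frac{331205}{66257} = -47229 + \frac{331205}{66257} = - \frac{3128920648}{66257}$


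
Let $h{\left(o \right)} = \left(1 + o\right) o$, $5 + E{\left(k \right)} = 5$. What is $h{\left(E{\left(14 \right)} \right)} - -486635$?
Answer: $486635$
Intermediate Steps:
$E{\left(k \right)} = 0$ ($E{\left(k \right)} = -5 + 5 = 0$)
$h{\left(o \right)} = o \left(1 + o\right)$
$h{\left(E{\left(14 \right)} \right)} - -486635 = 0 \left(1 + 0\right) - -486635 = 0 \cdot 1 + 486635 = 0 + 486635 = 486635$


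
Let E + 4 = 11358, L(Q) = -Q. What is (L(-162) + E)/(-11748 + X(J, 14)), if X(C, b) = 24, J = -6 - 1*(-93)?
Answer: -2879/2931 ≈ -0.98226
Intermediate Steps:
J = 87 (J = -6 + 93 = 87)
E = 11354 (E = -4 + 11358 = 11354)
(L(-162) + E)/(-11748 + X(J, 14)) = (-1*(-162) + 11354)/(-11748 + 24) = (162 + 11354)/(-11724) = 11516*(-1/11724) = -2879/2931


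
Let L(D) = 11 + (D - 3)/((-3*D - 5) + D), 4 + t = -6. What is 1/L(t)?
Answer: 15/152 ≈ 0.098684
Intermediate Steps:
t = -10 (t = -4 - 6 = -10)
L(D) = 11 + (-3 + D)/(-5 - 2*D) (L(D) = 11 + (-3 + D)/((-5 - 3*D) + D) = 11 + (-3 + D)/(-5 - 2*D))
1/L(t) = 1/((58 + 21*(-10))/(5 + 2*(-10))) = 1/((58 - 210)/(5 - 20)) = 1/(-152/(-15)) = 1/(-1/15*(-152)) = 1/(152/15) = 15/152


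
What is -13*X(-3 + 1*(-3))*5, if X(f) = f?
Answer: 390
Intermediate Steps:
-13*X(-3 + 1*(-3))*5 = -13*(-3 + 1*(-3))*5 = -13*(-3 - 3)*5 = -13*(-6)*5 = 78*5 = 390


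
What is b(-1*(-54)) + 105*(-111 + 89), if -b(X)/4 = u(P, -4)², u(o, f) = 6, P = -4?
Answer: -2454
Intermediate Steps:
b(X) = -144 (b(X) = -4*6² = -4*36 = -144)
b(-1*(-54)) + 105*(-111 + 89) = -144 + 105*(-111 + 89) = -144 + 105*(-22) = -144 - 2310 = -2454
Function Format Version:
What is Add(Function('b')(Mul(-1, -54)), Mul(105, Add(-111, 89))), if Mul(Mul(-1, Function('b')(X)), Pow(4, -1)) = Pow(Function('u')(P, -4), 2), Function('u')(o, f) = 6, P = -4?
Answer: -2454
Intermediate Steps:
Function('b')(X) = -144 (Function('b')(X) = Mul(-4, Pow(6, 2)) = Mul(-4, 36) = -144)
Add(Function('b')(Mul(-1, -54)), Mul(105, Add(-111, 89))) = Add(-144, Mul(105, Add(-111, 89))) = Add(-144, Mul(105, -22)) = Add(-144, -2310) = -2454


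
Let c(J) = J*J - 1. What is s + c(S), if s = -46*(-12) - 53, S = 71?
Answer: 5539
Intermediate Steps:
c(J) = -1 + J² (c(J) = J² - 1 = -1 + J²)
s = 499 (s = 552 - 53 = 499)
s + c(S) = 499 + (-1 + 71²) = 499 + (-1 + 5041) = 499 + 5040 = 5539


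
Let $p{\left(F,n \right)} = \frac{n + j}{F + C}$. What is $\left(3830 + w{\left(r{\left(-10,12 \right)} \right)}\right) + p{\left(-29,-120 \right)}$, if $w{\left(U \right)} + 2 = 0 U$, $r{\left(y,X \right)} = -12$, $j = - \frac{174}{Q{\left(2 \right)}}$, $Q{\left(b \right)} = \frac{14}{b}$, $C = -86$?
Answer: $\frac{3082554}{805} \approx 3829.3$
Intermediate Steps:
$j = - \frac{174}{7}$ ($j = - \frac{174}{14 \cdot \frac{1}{2}} = - \frac{174}{7} \approx -24.857$)
$p{\left(F,n \right)} = \frac{- \frac{174}{7} + n}{-86 + F}$ ($p{\left(F,n \right)} = \frac{n - \frac{174}{7}}{F - 86} = \frac{- \frac{174}{7} + n}{-86 + F}$)
$w{\left(U \right)} = -2$ ($w{\left(U \right)} = -2 + 0 U = -2 + 0 = -2$)
$\left(3830 + w{\left(r{\left(-10,12 \right)} \right)}\right) + p{\left(-29,-120 \right)} = \left(3830 - 2\right) + \frac{- \frac{174}{7} - 120}{-86 - 29} = 3828 + \frac{1}{-115} \left(- \frac{1014}{7}\right) = 3828 - - \frac{1014}{805} = 3828 + \frac{1014}{805} = \frac{3082554}{805}$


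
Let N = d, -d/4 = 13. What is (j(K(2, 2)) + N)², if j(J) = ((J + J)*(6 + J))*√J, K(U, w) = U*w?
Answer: 11664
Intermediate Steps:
d = -52 (d = -4*13 = -52)
N = -52
j(J) = 2*J^(3/2)*(6 + J) (j(J) = ((2*J)*(6 + J))*√J = (2*J*(6 + J))*√J = 2*J^(3/2)*(6 + J))
(j(K(2, 2)) + N)² = (2*(2*2)^(3/2)*(6 + 2*2) - 52)² = (2*4^(3/2)*(6 + 4) - 52)² = (2*8*10 - 52)² = (160 - 52)² = 108² = 11664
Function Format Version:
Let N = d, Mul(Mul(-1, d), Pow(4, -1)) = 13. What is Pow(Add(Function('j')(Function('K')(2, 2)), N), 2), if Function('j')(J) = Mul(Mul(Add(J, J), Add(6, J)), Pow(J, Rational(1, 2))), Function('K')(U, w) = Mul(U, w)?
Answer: 11664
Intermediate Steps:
d = -52 (d = Mul(-4, 13) = -52)
N = -52
Function('j')(J) = Mul(2, Pow(J, Rational(3, 2)), Add(6, J)) (Function('j')(J) = Mul(Mul(Mul(2, J), Add(6, J)), Pow(J, Rational(1, 2))) = Mul(Mul(2, J, Add(6, J)), Pow(J, Rational(1, 2))) = Mul(2, Pow(J, Rational(3, 2)), Add(6, J)))
Pow(Add(Function('j')(Function('K')(2, 2)), N), 2) = Pow(Add(Mul(2, Pow(Mul(2, 2), Rational(3, 2)), Add(6, Mul(2, 2))), -52), 2) = Pow(Add(Mul(2, Pow(4, Rational(3, 2)), Add(6, 4)), -52), 2) = Pow(Add(Mul(2, 8, 10), -52), 2) = Pow(Add(160, -52), 2) = Pow(108, 2) = 11664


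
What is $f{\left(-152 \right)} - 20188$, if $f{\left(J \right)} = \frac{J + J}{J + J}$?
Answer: $-20187$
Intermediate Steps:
$f{\left(J \right)} = 1$ ($f{\left(J \right)} = \frac{2 J}{2 J} = 2 J \frac{1}{2 J} = 1$)
$f{\left(-152 \right)} - 20188 = 1 - 20188 = -20187$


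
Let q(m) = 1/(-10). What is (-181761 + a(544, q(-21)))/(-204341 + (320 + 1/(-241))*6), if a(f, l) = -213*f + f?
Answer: 71598449/48783467 ≈ 1.4677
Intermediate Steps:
q(m) = -⅒
a(f, l) = -212*f
(-181761 + a(544, q(-21)))/(-204341 + (320 + 1/(-241))*6) = (-181761 - 212*544)/(-204341 + (320 + 1/(-241))*6) = (-181761 - 115328)/(-204341 + (320 - 1/241)*6) = -297089/(-204341 + (77119/241)*6) = -297089/(-204341 + 462714/241) = -297089/(-48783467/241) = -297089*(-241/48783467) = 71598449/48783467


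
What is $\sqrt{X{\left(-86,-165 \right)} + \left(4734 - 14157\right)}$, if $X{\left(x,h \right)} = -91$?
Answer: $i \sqrt{9514} \approx 97.54 i$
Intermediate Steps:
$\sqrt{X{\left(-86,-165 \right)} + \left(4734 - 14157\right)} = \sqrt{-91 + \left(4734 - 14157\right)} = \sqrt{-91 - 9423} = \sqrt{-9514} = i \sqrt{9514}$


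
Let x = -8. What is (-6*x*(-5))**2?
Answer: 57600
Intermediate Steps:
(-6*x*(-5))**2 = (-6*(-8)*(-5))**2 = (-(-48)*(-5))**2 = (-1*240)**2 = (-240)**2 = 57600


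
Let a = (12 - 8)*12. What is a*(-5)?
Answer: -240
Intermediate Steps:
a = 48 (a = 4*12 = 48)
a*(-5) = 48*(-5) = -240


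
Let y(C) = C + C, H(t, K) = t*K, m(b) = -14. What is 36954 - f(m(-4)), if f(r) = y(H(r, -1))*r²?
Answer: 31466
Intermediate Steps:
H(t, K) = K*t
y(C) = 2*C
f(r) = -2*r³ (f(r) = (2*(-r))*r² = (-2*r)*r² = -2*r³)
36954 - f(m(-4)) = 36954 - (-2)*(-14)³ = 36954 - (-2)*(-2744) = 36954 - 1*5488 = 36954 - 5488 = 31466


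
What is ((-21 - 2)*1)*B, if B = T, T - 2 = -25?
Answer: 529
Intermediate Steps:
T = -23 (T = 2 - 25 = -23)
B = -23
((-21 - 2)*1)*B = ((-21 - 2)*1)*(-23) = -23*1*(-23) = -23*(-23) = 529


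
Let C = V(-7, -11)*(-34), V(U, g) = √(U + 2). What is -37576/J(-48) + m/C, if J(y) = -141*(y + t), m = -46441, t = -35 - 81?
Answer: -9394/5781 - 46441*I*√5/170 ≈ -1.625 - 610.85*I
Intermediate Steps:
V(U, g) = √(2 + U)
t = -116
C = -34*I*√5 (C = √(2 - 7)*(-34) = √(-5)*(-34) = (I*√5)*(-34) = -34*I*√5 ≈ -76.026*I)
J(y) = 16356 - 141*y (J(y) = -141*(y - 116) = -141*(-116 + y) = 16356 - 141*y)
-37576/J(-48) + m/C = -37576/(16356 - 141*(-48)) - 46441*I*√5/170 = -37576/(16356 + 6768) - 46441*I*√5/170 = -37576/23124 - 46441*I*√5/170 = -37576*1/23124 - 46441*I*√5/170 = -9394/5781 - 46441*I*√5/170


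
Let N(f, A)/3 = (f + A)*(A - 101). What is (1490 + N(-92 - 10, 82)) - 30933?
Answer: -28303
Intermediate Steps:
N(f, A) = 3*(-101 + A)*(A + f) (N(f, A) = 3*((f + A)*(A - 101)) = 3*((A + f)*(-101 + A)) = 3*((-101 + A)*(A + f)) = 3*(-101 + A)*(A + f))
(1490 + N(-92 - 10, 82)) - 30933 = (1490 + (-303*82 - 303*(-92 - 10) + 3*82**2 + 3*82*(-92 - 10))) - 30933 = (1490 + (-24846 - 303*(-102) + 3*6724 + 3*82*(-102))) - 30933 = (1490 + (-24846 + 30906 + 20172 - 25092)) - 30933 = (1490 + 1140) - 30933 = 2630 - 30933 = -28303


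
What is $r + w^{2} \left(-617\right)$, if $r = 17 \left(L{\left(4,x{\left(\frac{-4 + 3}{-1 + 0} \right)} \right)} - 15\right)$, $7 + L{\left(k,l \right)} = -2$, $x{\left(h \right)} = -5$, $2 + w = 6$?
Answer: $-10280$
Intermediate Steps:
$w = 4$ ($w = -2 + 6 = 4$)
$L{\left(k,l \right)} = -9$ ($L{\left(k,l \right)} = -7 - 2 = -9$)
$r = -408$ ($r = 17 \left(-9 - 15\right) = 17 \left(-24\right) = -408$)
$r + w^{2} \left(-617\right) = -408 + 4^{2} \left(-617\right) = -408 + 16 \left(-617\right) = -408 - 9872 = -10280$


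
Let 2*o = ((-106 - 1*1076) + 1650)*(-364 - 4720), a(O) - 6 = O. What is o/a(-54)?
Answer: 49569/2 ≈ 24785.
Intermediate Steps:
a(O) = 6 + O
o = -1189656 (o = (((-106 - 1*1076) + 1650)*(-364 - 4720))/2 = (((-106 - 1076) + 1650)*(-5084))/2 = ((-1182 + 1650)*(-5084))/2 = (468*(-5084))/2 = (1/2)*(-2379312) = -1189656)
o/a(-54) = -1189656/(6 - 54) = -1189656/(-48) = -1189656*(-1/48) = 49569/2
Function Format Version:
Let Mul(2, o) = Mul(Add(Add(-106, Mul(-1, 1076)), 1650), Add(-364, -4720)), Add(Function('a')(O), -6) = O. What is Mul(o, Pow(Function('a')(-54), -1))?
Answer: Rational(49569, 2) ≈ 24785.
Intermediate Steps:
Function('a')(O) = Add(6, O)
o = -1189656 (o = Mul(Rational(1, 2), Mul(Add(Add(-106, Mul(-1, 1076)), 1650), Add(-364, -4720))) = Mul(Rational(1, 2), Mul(Add(Add(-106, -1076), 1650), -5084)) = Mul(Rational(1, 2), Mul(Add(-1182, 1650), -5084)) = Mul(Rational(1, 2), Mul(468, -5084)) = Mul(Rational(1, 2), -2379312) = -1189656)
Mul(o, Pow(Function('a')(-54), -1)) = Mul(-1189656, Pow(Add(6, -54), -1)) = Mul(-1189656, Pow(-48, -1)) = Mul(-1189656, Rational(-1, 48)) = Rational(49569, 2)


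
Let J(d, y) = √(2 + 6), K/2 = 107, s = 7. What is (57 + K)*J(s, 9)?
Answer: 542*√2 ≈ 766.50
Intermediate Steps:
K = 214 (K = 2*107 = 214)
J(d, y) = 2*√2 (J(d, y) = √8 = 2*√2)
(57 + K)*J(s, 9) = (57 + 214)*(2*√2) = 271*(2*√2) = 542*√2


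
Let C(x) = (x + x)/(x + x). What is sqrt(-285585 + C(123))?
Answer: 4*I*sqrt(17849) ≈ 534.4*I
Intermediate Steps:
C(x) = 1 (C(x) = (2*x)/((2*x)) = (2*x)*(1/(2*x)) = 1)
sqrt(-285585 + C(123)) = sqrt(-285585 + 1) = sqrt(-285584) = 4*I*sqrt(17849)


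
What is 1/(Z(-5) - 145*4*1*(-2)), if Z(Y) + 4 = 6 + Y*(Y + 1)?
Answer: 1/1182 ≈ 0.00084602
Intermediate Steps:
Z(Y) = 2 + Y*(1 + Y) (Z(Y) = -4 + (6 + Y*(Y + 1)) = -4 + (6 + Y*(1 + Y)) = 2 + Y*(1 + Y))
1/(Z(-5) - 145*4*1*(-2)) = 1/((2 - 5 + (-5)**2) - 145*4*1*(-2)) = 1/((2 - 5 + 25) - 580*(-2)) = 1/(22 - 145*(-8)) = 1/(22 + 1160) = 1/1182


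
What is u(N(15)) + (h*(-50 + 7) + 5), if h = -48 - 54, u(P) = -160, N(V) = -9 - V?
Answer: 4231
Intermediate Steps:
h = -102
u(N(15)) + (h*(-50 + 7) + 5) = -160 + (-102*(-50 + 7) + 5) = -160 + (-102*(-43) + 5) = -160 + (4386 + 5) = -160 + 4391 = 4231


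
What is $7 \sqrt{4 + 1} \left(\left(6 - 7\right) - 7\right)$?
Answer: $- 56 \sqrt{5} \approx -125.22$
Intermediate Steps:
$7 \sqrt{4 + 1} \left(\left(6 - 7\right) - 7\right) = 7 \sqrt{5} \left(-1 - 7\right) = 7 \sqrt{5} \left(-8\right) = - 56 \sqrt{5}$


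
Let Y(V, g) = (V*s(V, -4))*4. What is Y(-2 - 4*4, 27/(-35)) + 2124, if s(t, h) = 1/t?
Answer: 2128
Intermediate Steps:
Y(V, g) = 4 (Y(V, g) = (V/V)*4 = 1*4 = 4)
Y(-2 - 4*4, 27/(-35)) + 2124 = 4 + 2124 = 2128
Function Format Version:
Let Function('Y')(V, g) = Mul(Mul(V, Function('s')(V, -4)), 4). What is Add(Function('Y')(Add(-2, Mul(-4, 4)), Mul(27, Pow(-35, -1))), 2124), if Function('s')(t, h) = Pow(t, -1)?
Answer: 2128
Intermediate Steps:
Function('Y')(V, g) = 4 (Function('Y')(V, g) = Mul(Mul(V, Pow(V, -1)), 4) = Mul(1, 4) = 4)
Add(Function('Y')(Add(-2, Mul(-4, 4)), Mul(27, Pow(-35, -1))), 2124) = Add(4, 2124) = 2128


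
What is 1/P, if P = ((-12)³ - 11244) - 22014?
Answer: -1/34986 ≈ -2.8583e-5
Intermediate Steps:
P = -34986 (P = (-1728 - 11244) - 22014 = -12972 - 22014 = -34986)
1/P = 1/(-34986) = -1/34986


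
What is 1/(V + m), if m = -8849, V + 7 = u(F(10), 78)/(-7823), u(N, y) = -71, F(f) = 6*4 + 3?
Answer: -7823/69280417 ≈ -0.00011292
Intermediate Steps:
F(f) = 27 (F(f) = 24 + 3 = 27)
V = -54690/7823 (V = -7 - 71/(-7823) = -7 - 71*(-1/7823) = -7 + 71/7823 = -54690/7823 ≈ -6.9909)
1/(V + m) = 1/(-54690/7823 - 8849) = 1/(-69280417/7823) = -7823/69280417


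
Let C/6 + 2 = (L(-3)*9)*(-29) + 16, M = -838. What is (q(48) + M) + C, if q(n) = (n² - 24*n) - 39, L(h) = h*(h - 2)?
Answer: -23131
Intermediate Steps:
L(h) = h*(-2 + h)
C = -23406 (C = -12 + 6*((-3*(-2 - 3)*9)*(-29) + 16) = -12 + 6*((-3*(-5)*9)*(-29) + 16) = -12 + 6*((15*9)*(-29) + 16) = -12 + 6*(135*(-29) + 16) = -12 + 6*(-3915 + 16) = -12 + 6*(-3899) = -12 - 23394 = -23406)
q(n) = -39 + n² - 24*n
(q(48) + M) + C = ((-39 + 48² - 24*48) - 838) - 23406 = ((-39 + 2304 - 1152) - 838) - 23406 = (1113 - 838) - 23406 = 275 - 23406 = -23131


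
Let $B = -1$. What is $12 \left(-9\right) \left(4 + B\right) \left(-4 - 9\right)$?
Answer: $4212$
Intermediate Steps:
$12 \left(-9\right) \left(4 + B\right) \left(-4 - 9\right) = 12 \left(-9\right) \left(4 - 1\right) \left(-4 - 9\right) = - 108 \cdot 3 \left(-13\right) = \left(-108\right) \left(-39\right) = 4212$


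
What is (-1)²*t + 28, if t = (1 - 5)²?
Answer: 44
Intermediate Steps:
t = 16 (t = (-4)² = 16)
(-1)²*t + 28 = (-1)²*16 + 28 = 1*16 + 28 = 16 + 28 = 44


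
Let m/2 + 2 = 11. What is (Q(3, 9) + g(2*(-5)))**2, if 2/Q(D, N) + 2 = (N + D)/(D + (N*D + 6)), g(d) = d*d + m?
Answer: 341056/25 ≈ 13642.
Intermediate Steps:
m = 18 (m = -4 + 2*11 = -4 + 22 = 18)
g(d) = 18 + d**2 (g(d) = d*d + 18 = d**2 + 18 = 18 + d**2)
Q(D, N) = 2/(-2 + (D + N)/(6 + D + D*N)) (Q(D, N) = 2/(-2 + (N + D)/(D + (N*D + 6))) = 2/(-2 + (D + N)/(D + (D*N + 6))) = 2/(-2 + (D + N)/(D + (6 + D*N))) = 2/(-2 + (D + N)/(6 + D + D*N)))
(Q(3, 9) + g(2*(-5)))**2 = (2*(-6 - 1*3 - 1*3*9)/(12 + 3 - 1*9 + 2*3*9) + (18 + (2*(-5))**2))**2 = (2*(-6 - 3 - 27)/(12 + 3 - 9 + 54) + (18 + (-10)**2))**2 = (2*(-36)/60 + (18 + 100))**2 = (2*(1/60)*(-36) + 118)**2 = (-6/5 + 118)**2 = (584/5)**2 = 341056/25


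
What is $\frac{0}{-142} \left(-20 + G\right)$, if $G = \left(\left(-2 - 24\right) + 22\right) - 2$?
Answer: $0$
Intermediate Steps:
$G = -6$ ($G = \left(-26 + 22\right) - 2 = -4 - 2 = -6$)
$\frac{0}{-142} \left(-20 + G\right) = \frac{0}{-142} \left(-20 - 6\right) = 0 \left(- \frac{1}{142}\right) \left(-26\right) = 0 \left(-26\right) = 0$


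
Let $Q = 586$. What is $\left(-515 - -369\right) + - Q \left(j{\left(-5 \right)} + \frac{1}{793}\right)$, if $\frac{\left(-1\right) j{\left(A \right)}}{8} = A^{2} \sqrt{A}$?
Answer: $- \frac{116364}{793} + 117200 i \sqrt{5} \approx -146.74 + 2.6207 \cdot 10^{5} i$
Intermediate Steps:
$j{\left(A \right)} = - 8 A^{\frac{5}{2}}$ ($j{\left(A \right)} = - 8 A^{2} \sqrt{A} = - 8 A^{\frac{5}{2}}$)
$\left(-515 - -369\right) + - Q \left(j{\left(-5 \right)} + \frac{1}{793}\right) = \left(-515 - -369\right) + \left(-1\right) 586 \left(- 8 \left(-5\right)^{\frac{5}{2}} + \frac{1}{793}\right) = \left(-515 + 369\right) - 586 \left(- 8 \cdot 25 i \sqrt{5} + \frac{1}{793}\right) = -146 - 586 \left(- 200 i \sqrt{5} + \frac{1}{793}\right) = -146 - 586 \left(\frac{1}{793} - 200 i \sqrt{5}\right) = -146 - \left(\frac{586}{793} - 117200 i \sqrt{5}\right) = - \frac{116364}{793} + 117200 i \sqrt{5}$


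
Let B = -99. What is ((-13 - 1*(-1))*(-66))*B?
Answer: -78408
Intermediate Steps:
((-13 - 1*(-1))*(-66))*B = ((-13 - 1*(-1))*(-66))*(-99) = ((-13 + 1)*(-66))*(-99) = -12*(-66)*(-99) = 792*(-99) = -78408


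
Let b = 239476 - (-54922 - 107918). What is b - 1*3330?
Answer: 398986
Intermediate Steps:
b = 402316 (b = 239476 - 1*(-162840) = 239476 + 162840 = 402316)
b - 1*3330 = 402316 - 1*3330 = 402316 - 3330 = 398986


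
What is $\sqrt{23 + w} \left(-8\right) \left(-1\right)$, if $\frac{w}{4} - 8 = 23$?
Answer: $56 \sqrt{3} \approx 96.995$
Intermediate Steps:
$w = 124$ ($w = 32 + 4 \cdot 23 = 32 + 92 = 124$)
$\sqrt{23 + w} \left(-8\right) \left(-1\right) = \sqrt{23 + 124} \left(-8\right) \left(-1\right) = \sqrt{147} \left(-8\right) \left(-1\right) = 7 \sqrt{3} \left(-8\right) \left(-1\right) = - 56 \sqrt{3} \left(-1\right) = 56 \sqrt{3}$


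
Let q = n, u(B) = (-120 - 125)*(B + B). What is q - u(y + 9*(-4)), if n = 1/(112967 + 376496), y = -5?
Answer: -9833311669/489463 ≈ -20090.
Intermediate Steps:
u(B) = -490*B
n = 1/489463 ≈ 2.0431e-6
q = 1/489463 ≈ 2.0431e-6
q - u(y + 9*(-4)) = 1/489463 - (-490)*(-5 + 9*(-4)) = 1/489463 - (-490)*(-5 - 36) = 1/489463 - (-490)*(-41) = 1/489463 - 1*20090 = 1/489463 - 20090 = -9833311669/489463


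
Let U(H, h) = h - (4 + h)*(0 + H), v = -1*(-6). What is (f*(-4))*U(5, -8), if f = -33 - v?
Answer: 1872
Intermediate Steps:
v = 6
U(H, h) = h - H*(4 + h) (U(H, h) = h - (4 + h)*H = h - H*(4 + h))
f = -39 (f = -33 - 1*6 = -33 - 6 = -39)
(f*(-4))*U(5, -8) = (-39*(-4))*(-8 - 4*5 - 1*5*(-8)) = 156*(-8 - 20 + 40) = 156*12 = 1872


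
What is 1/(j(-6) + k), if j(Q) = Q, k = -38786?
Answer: -1/38792 ≈ -2.5779e-5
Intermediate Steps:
1/(j(-6) + k) = 1/(-6 - 38786) = 1/(-38792) = -1/38792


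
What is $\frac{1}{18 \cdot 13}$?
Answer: $\frac{1}{234} \approx 0.0042735$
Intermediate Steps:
$\frac{1}{18 \cdot 13} = \frac{1}{234}$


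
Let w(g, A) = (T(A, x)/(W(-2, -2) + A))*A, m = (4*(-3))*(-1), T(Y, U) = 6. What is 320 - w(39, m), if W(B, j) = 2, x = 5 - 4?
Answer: 2204/7 ≈ 314.86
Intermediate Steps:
x = 1
m = 12 (m = -12*(-1) = 12)
w(g, A) = 6*A/(2 + A) (w(g, A) = (6/(2 + A))*A = 6*A/(2 + A))
320 - w(39, m) = 320 - 6*12/(2 + 12) = 320 - 6*12/14 = 320 - 1*36/7 = 320 - 36/7 = 2204/7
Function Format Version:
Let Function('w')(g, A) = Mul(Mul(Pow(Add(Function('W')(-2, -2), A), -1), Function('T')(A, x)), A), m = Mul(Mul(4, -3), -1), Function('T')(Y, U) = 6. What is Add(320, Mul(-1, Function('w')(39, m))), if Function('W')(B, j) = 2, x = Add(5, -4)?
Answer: Rational(2204, 7) ≈ 314.86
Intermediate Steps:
x = 1
m = 12 (m = Mul(-12, -1) = 12)
Function('w')(g, A) = Mul(6, A, Pow(Add(2, A), -1)) (Function('w')(g, A) = Mul(Mul(Pow(Add(2, A), -1), 6), A) = Mul(Mul(6, Pow(Add(2, A), -1)), A) = Mul(6, A, Pow(Add(2, A), -1)))
Add(320, Mul(-1, Function('w')(39, m))) = Add(320, Mul(-1, Mul(6, 12, Pow(Add(2, 12), -1)))) = Add(320, Mul(-1, Mul(6, 12, Pow(14, -1)))) = Add(320, Mul(-1, Mul(6, 12, Rational(1, 14)))) = Add(320, Mul(-1, Rational(36, 7))) = Add(320, Rational(-36, 7)) = Rational(2204, 7)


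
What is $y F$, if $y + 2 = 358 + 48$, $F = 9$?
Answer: $3636$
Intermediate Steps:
$y = 404$ ($y = -2 + \left(358 + 48\right) = -2 + 406 = 404$)
$y F = 404 \cdot 9 = 3636$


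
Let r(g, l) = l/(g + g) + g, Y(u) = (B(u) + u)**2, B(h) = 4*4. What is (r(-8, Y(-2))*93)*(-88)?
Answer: 165726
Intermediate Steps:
B(h) = 16
Y(u) = (16 + u)**2
r(g, l) = g + l/(2*g) (r(g, l) = l/((2*g)) + g = (1/(2*g))*l + g = l/(2*g) + g = g + l/(2*g))
(r(-8, Y(-2))*93)*(-88) = ((-8 + (1/2)*(16 - 2)**2/(-8))*93)*(-88) = ((-8 + (1/2)*14**2*(-1/8))*93)*(-88) = ((-8 + (1/2)*196*(-1/8))*93)*(-88) = ((-8 - 49/4)*93)*(-88) = -81/4*93*(-88) = -7533/4*(-88) = 165726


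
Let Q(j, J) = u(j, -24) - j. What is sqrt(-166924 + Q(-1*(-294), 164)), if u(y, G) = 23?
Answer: I*sqrt(167195) ≈ 408.9*I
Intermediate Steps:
Q(j, J) = 23 - j
sqrt(-166924 + Q(-1*(-294), 164)) = sqrt(-166924 + (23 - (-1)*(-294))) = sqrt(-166924 + (23 - 1*294)) = sqrt(-166924 + (23 - 294)) = sqrt(-166924 - 271) = sqrt(-167195) = I*sqrt(167195)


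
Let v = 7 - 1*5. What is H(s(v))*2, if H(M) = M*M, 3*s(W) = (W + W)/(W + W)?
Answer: 2/9 ≈ 0.22222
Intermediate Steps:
v = 2 (v = 7 - 5 = 2)
s(W) = 1/3 (s(W) = ((W + W)/(W + W))/3 = ((2*W)/((2*W)))/3 = ((2*W)*(1/(2*W)))/3 = (1/3)*1 = 1/3)
H(M) = M**2
H(s(v))*2 = (1/3)**2*2 = (1/9)*2 = 2/9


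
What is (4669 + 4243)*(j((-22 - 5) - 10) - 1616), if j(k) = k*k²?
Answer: -465821328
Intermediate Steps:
j(k) = k³
(4669 + 4243)*(j((-22 - 5) - 10) - 1616) = (4669 + 4243)*(((-22 - 5) - 10)³ - 1616) = 8912*((-27 - 10)³ - 1616) = 8912*((-37)³ - 1616) = 8912*(-50653 - 1616) = 8912*(-52269) = -465821328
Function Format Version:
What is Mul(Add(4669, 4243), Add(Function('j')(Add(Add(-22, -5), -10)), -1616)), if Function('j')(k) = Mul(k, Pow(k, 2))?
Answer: -465821328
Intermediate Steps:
Function('j')(k) = Pow(k, 3)
Mul(Add(4669, 4243), Add(Function('j')(Add(Add(-22, -5), -10)), -1616)) = Mul(Add(4669, 4243), Add(Pow(Add(Add(-22, -5), -10), 3), -1616)) = Mul(8912, Add(Pow(Add(-27, -10), 3), -1616)) = Mul(8912, Add(Pow(-37, 3), -1616)) = Mul(8912, Add(-50653, -1616)) = Mul(8912, -52269) = -465821328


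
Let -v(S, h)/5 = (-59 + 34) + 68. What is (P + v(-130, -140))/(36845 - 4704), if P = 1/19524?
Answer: -4197659/627520884 ≈ -0.0066893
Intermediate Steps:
v(S, h) = -215 (v(S, h) = -5*((-59 + 34) + 68) = -5*(-25 + 68) = -5*43 = -215)
P = 1/19524 ≈ 5.1219e-5
(P + v(-130, -140))/(36845 - 4704) = (1/19524 - 215)/(36845 - 4704) = -4197659/19524/32141 = -4197659/19524*1/32141 = -4197659/627520884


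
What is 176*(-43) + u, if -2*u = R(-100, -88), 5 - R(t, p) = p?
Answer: -15229/2 ≈ -7614.5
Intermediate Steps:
R(t, p) = 5 - p
u = -93/2 (u = -(5 - 1*(-88))/2 = -(5 + 88)/2 = -½*93 = -93/2 ≈ -46.500)
176*(-43) + u = 176*(-43) - 93/2 = -7568 - 93/2 = -15229/2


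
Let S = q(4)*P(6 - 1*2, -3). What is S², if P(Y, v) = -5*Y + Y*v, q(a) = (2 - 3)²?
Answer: 1024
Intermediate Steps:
q(a) = 1 (q(a) = (-1)² = 1)
S = -32 (S = 1*((6 - 1*2)*(-5 - 3)) = 1*((6 - 2)*(-8)) = 1*(4*(-8)) = 1*(-32) = -32)
S² = (-32)² = 1024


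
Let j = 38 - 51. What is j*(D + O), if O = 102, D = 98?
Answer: -2600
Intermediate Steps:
j = -13
j*(D + O) = -13*(98 + 102) = -13*200 = -2600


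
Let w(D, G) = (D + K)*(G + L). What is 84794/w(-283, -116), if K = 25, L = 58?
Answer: 42397/7482 ≈ 5.6665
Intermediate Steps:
w(D, G) = (25 + D)*(58 + G) (w(D, G) = (D + 25)*(G + 58) = (25 + D)*(58 + G))
84794/w(-283, -116) = 84794/(1450 + 25*(-116) + 58*(-283) - 283*(-116)) = 84794/(1450 - 2900 - 16414 + 32828) = 84794/14964 = 84794*(1/14964) = 42397/7482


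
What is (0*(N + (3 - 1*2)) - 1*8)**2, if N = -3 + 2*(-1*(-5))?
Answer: 64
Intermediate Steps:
N = 7 (N = -3 + 2*5 = -3 + 10 = 7)
(0*(N + (3 - 1*2)) - 1*8)**2 = (0*(7 + (3 - 1*2)) - 1*8)**2 = (0*(7 + (3 - 2)) - 8)**2 = (0*(7 + 1) - 8)**2 = (0*8 - 8)**2 = (0 - 8)**2 = (-8)**2 = 64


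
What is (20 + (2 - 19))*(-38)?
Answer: -114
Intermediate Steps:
(20 + (2 - 19))*(-38) = (20 - 17)*(-38) = 3*(-38) = -114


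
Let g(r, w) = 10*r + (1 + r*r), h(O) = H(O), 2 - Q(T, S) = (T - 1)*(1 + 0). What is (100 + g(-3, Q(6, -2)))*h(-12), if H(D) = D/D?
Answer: 80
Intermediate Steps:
H(D) = 1
Q(T, S) = 3 - T (Q(T, S) = 2 - (T - 1)*(1 + 0) = 2 - (-1 + T) = 2 + (1 - T) = 3 - T)
h(O) = 1
g(r, w) = 1 + r² + 10*r (g(r, w) = 10*r + (1 + r²) = 1 + r² + 10*r)
(100 + g(-3, Q(6, -2)))*h(-12) = (100 + (1 + (-3)² + 10*(-3)))*1 = (100 + (1 + 9 - 30))*1 = (100 - 20)*1 = 80*1 = 80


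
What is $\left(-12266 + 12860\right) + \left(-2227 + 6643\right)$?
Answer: $5010$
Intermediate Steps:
$\left(-12266 + 12860\right) + \left(-2227 + 6643\right) = 594 + 4416 = 5010$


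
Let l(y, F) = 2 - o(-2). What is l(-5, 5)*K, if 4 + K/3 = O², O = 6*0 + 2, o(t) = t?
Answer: 0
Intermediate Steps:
O = 2 (O = 0 + 2 = 2)
l(y, F) = 4 (l(y, F) = 2 - 1*(-2) = 2 + 2 = 4)
K = 0 (K = -12 + 3*2² = -12 + 3*4 = -12 + 12 = 0)
l(-5, 5)*K = 4*0 = 0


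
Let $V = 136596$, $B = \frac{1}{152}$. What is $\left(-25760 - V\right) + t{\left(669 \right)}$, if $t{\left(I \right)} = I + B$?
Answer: $- \frac{24576423}{152} \approx -1.6169 \cdot 10^{5}$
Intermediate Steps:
$B = \frac{1}{152} \approx 0.0065789$
$t{\left(I \right)} = \frac{1}{152} + I$ ($t{\left(I \right)} = I + \frac{1}{152} = \frac{1}{152} + I$)
$\left(-25760 - V\right) + t{\left(669 \right)} = \left(-25760 - 136596\right) + \left(\frac{1}{152} + 669\right) = \left(-25760 - 136596\right) + \frac{101689}{152} = -162356 + \frac{101689}{152} = - \frac{24576423}{152}$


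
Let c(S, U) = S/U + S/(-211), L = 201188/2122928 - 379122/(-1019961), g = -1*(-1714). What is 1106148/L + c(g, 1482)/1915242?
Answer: 1928028502946513177916342365/813065214742301058174 ≈ 2.3713e+6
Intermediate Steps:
g = 1714
L = 84171051907/180441980484 (L = 201188*(1/2122928) - 379122*(-1/1019961) = 50297/530732 + 126374/339987 = 84171051907/180441980484 ≈ 0.46647)
c(S, U) = -S/211 + S/U (c(S, U) = S/U + S*(-1/211) = S/U - S/211 = -S/211 + S/U)
1106148/L + c(g, 1482)/1915242 = 1106148/(84171051907/180441980484) + (-1/211*1714 + 1714/1482)/1915242 = 1106148*(180441980484/84171051907) + (-1714/211 + 1714*(1/1482))*(1/1915242) = 199595535828415632/84171051907 + (-1714/211 + 857/741)*(1/1915242) = 199595535828415632/84171051907 - 1089247/156351*1/1915242 = 199595535828415632/84171051907 - 35137/9659677482 = 1928028502946513177916342365/813065214742301058174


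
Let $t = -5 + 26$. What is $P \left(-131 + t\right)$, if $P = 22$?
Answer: $-2420$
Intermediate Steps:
$t = 21$
$P \left(-131 + t\right) = 22 \left(-131 + 21\right) = 22 \left(-110\right) = -2420$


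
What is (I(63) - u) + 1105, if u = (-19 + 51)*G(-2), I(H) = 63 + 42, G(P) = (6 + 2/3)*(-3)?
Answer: 1850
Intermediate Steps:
G(P) = -20 (G(P) = (6 + 2*(⅓))*(-3) = (6 + ⅔)*(-3) = (20/3)*(-3) = -20)
I(H) = 105
u = -640 (u = (-19 + 51)*(-20) = 32*(-20) = -640)
(I(63) - u) + 1105 = (105 - 1*(-640)) + 1105 = (105 + 640) + 1105 = 745 + 1105 = 1850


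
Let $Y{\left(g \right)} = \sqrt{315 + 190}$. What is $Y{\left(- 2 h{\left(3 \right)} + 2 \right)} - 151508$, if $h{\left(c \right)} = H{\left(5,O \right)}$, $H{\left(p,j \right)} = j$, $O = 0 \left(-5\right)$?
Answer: $-151508 + \sqrt{505} \approx -1.5149 \cdot 10^{5}$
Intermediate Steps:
$O = 0$
$h{\left(c \right)} = 0$
$Y{\left(g \right)} = \sqrt{505}$
$Y{\left(- 2 h{\left(3 \right)} + 2 \right)} - 151508 = \sqrt{505} - 151508 = -151508 + \sqrt{505}$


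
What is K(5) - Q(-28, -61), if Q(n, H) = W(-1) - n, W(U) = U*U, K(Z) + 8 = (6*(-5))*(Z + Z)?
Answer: -337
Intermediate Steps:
K(Z) = -8 - 60*Z (K(Z) = -8 + (6*(-5))*(Z + Z) = -8 - 60*Z)
W(U) = U²
Q(n, H) = 1 - n (Q(n, H) = (-1)² - n = 1 - n)
K(5) - Q(-28, -61) = (-8 - 60*5) - (1 - 1*(-28)) = (-8 - 300) - (1 + 28) = -308 - 1*29 = -308 - 29 = -337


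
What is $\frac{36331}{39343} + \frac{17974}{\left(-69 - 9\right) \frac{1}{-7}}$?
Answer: $\frac{2476445696}{1534377} \approx 1614.0$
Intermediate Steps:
$\frac{36331}{39343} + \frac{17974}{\left(-69 - 9\right) \frac{1}{-7}} = 36331 \cdot \frac{1}{39343} + \frac{17974}{\left(-78\right) \left(- \frac{1}{7}\right)} = \frac{36331}{39343} + \frac{17974}{\frac{78}{7}} = \frac{36331}{39343} + 17974 \cdot \frac{7}{78} = \frac{36331}{39343} + \frac{62909}{39} = \frac{2476445696}{1534377}$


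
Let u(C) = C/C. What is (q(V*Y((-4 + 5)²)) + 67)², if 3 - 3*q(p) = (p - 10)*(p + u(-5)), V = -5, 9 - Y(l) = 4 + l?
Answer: 14884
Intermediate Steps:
u(C) = 1
Y(l) = 5 - l (Y(l) = 9 - (4 + l) = 9 + (-4 - l) = 5 - l)
q(p) = 1 - (1 + p)*(-10 + p)/3 (q(p) = 1 - (p - 10)*(p + 1)/3 = 1 - (-10 + p)*(1 + p)/3 = 1 - (1 + p)*(-10 + p)/3)
(q(V*Y((-4 + 5)²)) + 67)² = ((13/3 + 3*(-5*(5 - (-4 + 5)²)) - 25*(5 - (-4 + 5)²)²/3) + 67)² = ((13/3 + 3*(-5*(5 - 1*1²)) - 25*(5 - 1*1²)²/3) + 67)² = ((13/3 + 3*(-5*(5 - 1*1)) - 25*(5 - 1*1)²/3) + 67)² = ((13/3 + 3*(-5*(5 - 1)) - 25*(5 - 1)²/3) + 67)² = ((13/3 + 3*(-5*4) - (-5*4)²/3) + 67)² = ((13/3 + 3*(-20) - ⅓*(-20)²) + 67)² = ((13/3 - 60 - ⅓*400) + 67)² = ((13/3 - 60 - 400/3) + 67)² = (-189 + 67)² = (-122)² = 14884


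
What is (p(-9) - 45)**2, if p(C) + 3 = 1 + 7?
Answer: 1600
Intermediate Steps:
p(C) = 5 (p(C) = -3 + (1 + 7) = -3 + 8 = 5)
(p(-9) - 45)**2 = (5 - 45)**2 = (-40)**2 = 1600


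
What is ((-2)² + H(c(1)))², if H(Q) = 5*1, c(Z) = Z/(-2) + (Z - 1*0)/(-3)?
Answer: 81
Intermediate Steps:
c(Z) = -5*Z/6 (c(Z) = Z*(-½) + (Z + 0)*(-⅓) = -Z/2 + Z*(-⅓) = -Z/2 - Z/3 = -5*Z/6)
H(Q) = 5
((-2)² + H(c(1)))² = ((-2)² + 5)² = (4 + 5)² = 9² = 81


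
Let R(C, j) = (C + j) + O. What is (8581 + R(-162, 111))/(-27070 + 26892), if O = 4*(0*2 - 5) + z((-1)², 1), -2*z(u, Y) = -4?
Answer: -4256/89 ≈ -47.820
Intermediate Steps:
z(u, Y) = 2 (z(u, Y) = -½*(-4) = 2)
O = -18 (O = 4*(0*2 - 5) + 2 = 4*(0 - 5) + 2 = 4*(-5) + 2 = -20 + 2 = -18)
R(C, j) = -18 + C + j (R(C, j) = (C + j) - 18 = -18 + C + j)
(8581 + R(-162, 111))/(-27070 + 26892) = (8581 + (-18 - 162 + 111))/(-27070 + 26892) = (8581 - 69)/(-178) = 8512*(-1/178) = -4256/89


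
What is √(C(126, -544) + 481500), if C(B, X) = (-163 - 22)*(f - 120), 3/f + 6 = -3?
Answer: √4533855/3 ≈ 709.76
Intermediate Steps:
f = -⅓ (f = 3/(-6 - 3) = 3/(-9) = 3*(-⅑) = -⅓ ≈ -0.33333)
C(B, X) = 66785/3 (C(B, X) = (-163 - 22)*(-⅓ - 120) = -185*(-361/3) = 66785/3)
√(C(126, -544) + 481500) = √(66785/3 + 481500) = √(1511285/3) = √4533855/3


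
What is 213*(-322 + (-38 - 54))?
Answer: -88182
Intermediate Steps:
213*(-322 + (-38 - 54)) = 213*(-322 - 92) = 213*(-414) = -88182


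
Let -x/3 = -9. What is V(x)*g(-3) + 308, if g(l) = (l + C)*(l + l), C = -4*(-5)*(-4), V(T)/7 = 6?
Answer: 21224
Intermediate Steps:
x = 27 (x = -3*(-9) = 27)
V(T) = 42 (V(T) = 7*6 = 42)
C = -80 (C = 20*(-4) = -80)
g(l) = 2*l*(-80 + l) (g(l) = (l - 80)*(l + l) = (-80 + l)*(2*l) = 2*l*(-80 + l))
V(x)*g(-3) + 308 = 42*(2*(-3)*(-80 - 3)) + 308 = 42*(2*(-3)*(-83)) + 308 = 42*498 + 308 = 20916 + 308 = 21224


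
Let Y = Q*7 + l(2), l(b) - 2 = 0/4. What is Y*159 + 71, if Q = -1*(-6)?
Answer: 7067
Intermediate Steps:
l(b) = 2 (l(b) = 2 + 0/4 = 2 + 0*(¼) = 2 + 0 = 2)
Q = 6
Y = 44 (Y = 6*7 + 2 = 42 + 2 = 44)
Y*159 + 71 = 44*159 + 71 = 6996 + 71 = 7067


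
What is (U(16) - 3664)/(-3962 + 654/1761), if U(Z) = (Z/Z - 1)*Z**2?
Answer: 537692/581369 ≈ 0.92487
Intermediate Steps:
U(Z) = 0 (U(Z) = (1 - 1)*Z**2 = 0*Z**2 = 0)
(U(16) - 3664)/(-3962 + 654/1761) = (0 - 3664)/(-3962 + 654/1761) = -3664/(-3962 + 654*(1/1761)) = -3664/(-3962 + 218/587) = -3664/(-2325476/587) = -3664*(-587/2325476) = 537692/581369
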